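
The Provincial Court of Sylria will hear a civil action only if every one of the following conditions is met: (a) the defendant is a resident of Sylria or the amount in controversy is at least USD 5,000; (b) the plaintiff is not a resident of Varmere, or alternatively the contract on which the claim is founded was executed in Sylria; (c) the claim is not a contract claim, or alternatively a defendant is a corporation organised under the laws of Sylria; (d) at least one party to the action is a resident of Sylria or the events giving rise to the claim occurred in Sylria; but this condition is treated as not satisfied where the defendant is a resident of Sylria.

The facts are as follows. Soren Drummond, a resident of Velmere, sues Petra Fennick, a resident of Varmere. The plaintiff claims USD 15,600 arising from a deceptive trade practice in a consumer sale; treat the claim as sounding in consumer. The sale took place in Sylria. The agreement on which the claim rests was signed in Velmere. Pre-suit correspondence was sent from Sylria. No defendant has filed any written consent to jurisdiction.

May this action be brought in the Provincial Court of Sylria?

Yes

The Provincial Court of Sylria:
  (a) The amount in controversy is 15,600 dollars, which meets the USD 5,000 floor, which satisfies one of the alternatives. Met.
  (b) The plaintiff resides in Velmere, which is not Varmere, so one alternative holds. Met.
  (c) The claim is a consumer claim, not a contract claim, so one alternative holds. Satisfied.
  (d) The operative events occurred in Sylria, which satisfies one of the alternatives. And the carve-out is inapplicable — the defendant resides in Varmere, not Sylria. Condition met.
  → All conditions met; jurisdiction exists.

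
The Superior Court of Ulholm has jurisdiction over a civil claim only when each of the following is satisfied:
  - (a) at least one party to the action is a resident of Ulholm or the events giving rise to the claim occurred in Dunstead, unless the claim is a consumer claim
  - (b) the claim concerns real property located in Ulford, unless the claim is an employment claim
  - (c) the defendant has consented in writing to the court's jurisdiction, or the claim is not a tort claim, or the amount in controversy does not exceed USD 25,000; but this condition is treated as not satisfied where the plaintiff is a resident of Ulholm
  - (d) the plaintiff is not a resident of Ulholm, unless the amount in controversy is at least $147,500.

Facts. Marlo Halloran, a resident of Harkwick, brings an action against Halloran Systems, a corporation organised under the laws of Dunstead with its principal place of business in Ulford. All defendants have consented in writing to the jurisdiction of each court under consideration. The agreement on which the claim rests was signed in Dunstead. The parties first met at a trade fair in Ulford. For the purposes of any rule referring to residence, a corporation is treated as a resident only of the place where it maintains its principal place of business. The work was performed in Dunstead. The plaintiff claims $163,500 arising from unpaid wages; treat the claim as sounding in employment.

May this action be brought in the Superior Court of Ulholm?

Yes

The Superior Court of Ulholm:
  (a) The operative events occurred in Dunstead, which satisfies one of the alternatives. Condition met.
  (b) The claim does not concern real property. But the claim is an employment claim, and the 'unless' clause therefore excuses the requirement. Met.
  (c) Every defendant has filed written consent, so this disjunct is met. The exception is not triggered, since the plaintiff resides in Harkwick, not Ulholm. Satisfied.
  (d) The plaintiff resides in Harkwick, which is not Ulholm. Satisfied.
  → Jurisdiction lies.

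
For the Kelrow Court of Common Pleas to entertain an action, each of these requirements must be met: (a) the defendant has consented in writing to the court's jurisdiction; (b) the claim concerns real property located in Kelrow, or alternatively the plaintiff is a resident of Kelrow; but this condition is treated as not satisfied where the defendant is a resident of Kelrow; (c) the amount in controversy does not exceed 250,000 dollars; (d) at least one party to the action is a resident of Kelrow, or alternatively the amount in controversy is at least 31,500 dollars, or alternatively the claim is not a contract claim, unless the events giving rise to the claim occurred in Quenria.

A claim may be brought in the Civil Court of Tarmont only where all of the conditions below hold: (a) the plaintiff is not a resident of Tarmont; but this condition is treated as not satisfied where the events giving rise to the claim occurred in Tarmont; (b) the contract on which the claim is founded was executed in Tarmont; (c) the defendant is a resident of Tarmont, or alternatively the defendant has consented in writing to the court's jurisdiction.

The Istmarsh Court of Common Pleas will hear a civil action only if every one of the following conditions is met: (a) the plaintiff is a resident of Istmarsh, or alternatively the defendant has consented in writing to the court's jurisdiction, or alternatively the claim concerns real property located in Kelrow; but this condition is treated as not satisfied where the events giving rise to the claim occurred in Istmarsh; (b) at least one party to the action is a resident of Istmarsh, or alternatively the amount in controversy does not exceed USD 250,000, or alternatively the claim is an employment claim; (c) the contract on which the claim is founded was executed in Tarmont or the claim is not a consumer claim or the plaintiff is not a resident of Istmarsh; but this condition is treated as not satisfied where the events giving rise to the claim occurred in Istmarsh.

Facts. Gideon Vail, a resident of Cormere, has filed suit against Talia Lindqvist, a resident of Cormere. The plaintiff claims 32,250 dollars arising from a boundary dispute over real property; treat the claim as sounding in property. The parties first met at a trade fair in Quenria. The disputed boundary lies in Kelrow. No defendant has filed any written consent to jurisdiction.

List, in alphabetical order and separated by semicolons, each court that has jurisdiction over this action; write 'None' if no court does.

the Istmarsh Court of Common Pleas

The Kelrow Court of Common Pleas:
  (a) No such written consent has been filed. Fails.
  (b) The property lies in Kelrow, which satisfies one of the alternatives. And the carve-out is inapplicable — the defendant resides in Cormere, not Kelrow. Satisfied.
  (c) The amount in controversy is USD 32,250, within the USD 250,000 ceiling. Met.
  (d) The amount in controversy is 32,250 dollars, which meets the 31,500 dollars floor — that alternative is enough. Condition met.
  → No jurisdiction.
The Civil Court of Tarmont:
  (a) The plaintiff resides in Cormere, which is not Tarmont. The exception is not triggered, since the operative events occurred in Kelrow, not Tarmont. Satisfied.
  (b) No contract (and hence no place of execution) is alleged. Fails.
  (c) The defendant resides in Cormere, not Tarmont; no such written consent has been filed — none of the alternatives is met. Condition not met.
  → At least one condition fails; no jurisdiction.
The Istmarsh Court of Common Pleas:
  (a) The property lies in Kelrow, so one alternative holds. And the carve-out is inapplicable — the operative events occurred in Kelrow, not Istmarsh. Satisfied.
  (b) The amount in controversy is USD 32,250, within the $250,000 ceiling, so this disjunct is met. Satisfied.
  (c) The claim is a property claim, not a consumer claim, so one alternative holds. And the carve-out is inapplicable — the operative events occurred in Kelrow, not Istmarsh. Condition met.
  → All conditions met; jurisdiction exists.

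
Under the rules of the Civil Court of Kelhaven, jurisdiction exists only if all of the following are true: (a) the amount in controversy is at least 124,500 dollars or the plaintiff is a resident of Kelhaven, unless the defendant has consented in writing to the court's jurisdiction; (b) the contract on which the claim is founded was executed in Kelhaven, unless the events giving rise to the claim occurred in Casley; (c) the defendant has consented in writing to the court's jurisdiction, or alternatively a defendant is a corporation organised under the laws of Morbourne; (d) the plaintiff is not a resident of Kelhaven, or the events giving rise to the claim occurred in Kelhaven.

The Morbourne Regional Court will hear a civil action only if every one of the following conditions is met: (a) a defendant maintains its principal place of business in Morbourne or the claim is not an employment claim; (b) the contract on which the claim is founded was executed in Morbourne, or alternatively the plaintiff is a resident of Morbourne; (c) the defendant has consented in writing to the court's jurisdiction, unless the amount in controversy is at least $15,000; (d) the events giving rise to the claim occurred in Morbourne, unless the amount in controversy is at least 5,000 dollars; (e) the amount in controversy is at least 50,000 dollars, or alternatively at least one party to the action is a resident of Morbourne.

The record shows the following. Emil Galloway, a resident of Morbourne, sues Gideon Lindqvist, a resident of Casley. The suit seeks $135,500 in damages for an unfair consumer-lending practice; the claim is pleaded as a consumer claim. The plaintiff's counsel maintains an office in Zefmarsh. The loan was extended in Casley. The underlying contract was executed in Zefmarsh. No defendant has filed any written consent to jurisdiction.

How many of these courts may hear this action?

The Civil Court of Kelhaven:
  (a) The amount in controversy is USD 135,500, which meets the 124,500 dollars floor, so this disjunct is met. Condition met.
  (b) The contract was executed in Zefmarsh, not Kelhaven. The proviso rescues it, though: the operative events occurred in Casley. Condition met.
  (c) No such written consent has been filed; no defendant is a corporation — every alternative fails. Fails.
  (d) The plaintiff resides in Morbourne, which is not Kelhaven — that alternative is enough. Met.
  → The court lacks jurisdiction.
The Morbourne Regional Court:
  (a) The claim is a consumer claim, not an employment claim, so one alternative holds. Met.
  (b) The plaintiff resides in Morbourne, so one alternative holds. Met.
  (c) No such written consent has been filed. However, the amount in controversy is 135,500 dollars, which meets the $15,000 floor, so the 'unless' proviso supplies this condition. Met.
  (d) The operative events occurred in Casley, not Morbourne. The proviso rescues it, though: the amount in controversy is USD 135,500, which meets the 5,000 dollars floor. Condition met.
  (e) The amount in controversy is USD 135,500, which meets the USD 50,000 floor, which satisfies one of the alternatives. Met.
  → The court has jurisdiction.
Courts with jurisdiction: the Morbourne Regional Court — 1 in total.

1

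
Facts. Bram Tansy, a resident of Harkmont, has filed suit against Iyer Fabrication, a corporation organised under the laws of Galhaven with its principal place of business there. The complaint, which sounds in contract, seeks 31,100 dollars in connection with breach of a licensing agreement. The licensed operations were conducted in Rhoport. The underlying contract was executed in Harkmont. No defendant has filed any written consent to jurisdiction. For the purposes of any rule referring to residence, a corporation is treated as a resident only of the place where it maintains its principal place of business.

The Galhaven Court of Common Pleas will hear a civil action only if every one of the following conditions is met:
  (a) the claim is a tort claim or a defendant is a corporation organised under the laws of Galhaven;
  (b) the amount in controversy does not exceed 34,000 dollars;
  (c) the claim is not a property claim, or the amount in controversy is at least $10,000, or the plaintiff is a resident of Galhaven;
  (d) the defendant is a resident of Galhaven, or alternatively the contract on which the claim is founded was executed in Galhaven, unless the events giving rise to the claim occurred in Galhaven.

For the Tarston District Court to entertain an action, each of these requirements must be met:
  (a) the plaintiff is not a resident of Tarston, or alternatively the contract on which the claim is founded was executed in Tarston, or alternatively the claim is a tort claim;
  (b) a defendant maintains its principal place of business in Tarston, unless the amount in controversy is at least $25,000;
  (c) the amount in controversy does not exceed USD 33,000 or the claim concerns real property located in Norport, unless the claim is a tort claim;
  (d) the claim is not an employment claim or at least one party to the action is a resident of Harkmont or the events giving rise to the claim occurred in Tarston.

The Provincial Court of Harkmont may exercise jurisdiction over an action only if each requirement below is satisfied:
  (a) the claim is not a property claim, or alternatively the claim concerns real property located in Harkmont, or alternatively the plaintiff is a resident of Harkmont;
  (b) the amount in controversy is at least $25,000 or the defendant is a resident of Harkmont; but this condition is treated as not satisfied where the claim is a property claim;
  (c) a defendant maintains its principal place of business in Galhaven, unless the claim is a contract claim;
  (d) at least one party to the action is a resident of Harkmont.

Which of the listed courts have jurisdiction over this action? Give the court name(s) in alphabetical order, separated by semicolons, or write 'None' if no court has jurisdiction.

the Galhaven Court of Common Pleas; the Provincial Court of Harkmont; the Tarston District Court

The Galhaven Court of Common Pleas:
  (a) Iyer Fabrication is organised under the laws of Galhaven, which satisfies one of the alternatives. Met.
  (b) The amount in controversy is $31,100, within the 34,000 dollars ceiling. Condition met.
  (c) The claim is a contract claim, not a property claim, so one alternative holds. Condition met.
  (d) The defendant resides in Galhaven, so this disjunct is met. Met.
  → Jurisdiction lies.
The Tarston District Court:
  (a) The plaintiff resides in Harkmont, which is not Tarston, so one alternative holds. Satisfied.
  (b) The corporate defendant(s) have their principal place of business in Galhaven, not Tarston. But the amount in controversy is USD 31,100, which meets the 25,000 dollars floor, and the 'unless' clause therefore excuses the requirement. Condition met.
  (c) The amount in controversy is USD 31,100, within the USD 33,000 ceiling — that alternative is enough. Met.
  (d) The claim is a contract claim, not an employment claim, so one alternative holds. Met.
  → The court has jurisdiction.
The Provincial Court of Harkmont:
  (a) The claim is a contract claim, not a property claim, so one alternative holds. Satisfied.
  (b) The amount in controversy is USD 31,100, which meets the 25,000 dollars floor, which satisfies one of the alternatives. And the carve-out is inapplicable — the claim is a contract claim, not a property claim. Satisfied.
  (c) Iyer Fabrication has its principal place of business in Galhaven. Condition met.
  (d) Bram Tansy resides in Harkmont. Condition met.
  → All conditions met; jurisdiction exists.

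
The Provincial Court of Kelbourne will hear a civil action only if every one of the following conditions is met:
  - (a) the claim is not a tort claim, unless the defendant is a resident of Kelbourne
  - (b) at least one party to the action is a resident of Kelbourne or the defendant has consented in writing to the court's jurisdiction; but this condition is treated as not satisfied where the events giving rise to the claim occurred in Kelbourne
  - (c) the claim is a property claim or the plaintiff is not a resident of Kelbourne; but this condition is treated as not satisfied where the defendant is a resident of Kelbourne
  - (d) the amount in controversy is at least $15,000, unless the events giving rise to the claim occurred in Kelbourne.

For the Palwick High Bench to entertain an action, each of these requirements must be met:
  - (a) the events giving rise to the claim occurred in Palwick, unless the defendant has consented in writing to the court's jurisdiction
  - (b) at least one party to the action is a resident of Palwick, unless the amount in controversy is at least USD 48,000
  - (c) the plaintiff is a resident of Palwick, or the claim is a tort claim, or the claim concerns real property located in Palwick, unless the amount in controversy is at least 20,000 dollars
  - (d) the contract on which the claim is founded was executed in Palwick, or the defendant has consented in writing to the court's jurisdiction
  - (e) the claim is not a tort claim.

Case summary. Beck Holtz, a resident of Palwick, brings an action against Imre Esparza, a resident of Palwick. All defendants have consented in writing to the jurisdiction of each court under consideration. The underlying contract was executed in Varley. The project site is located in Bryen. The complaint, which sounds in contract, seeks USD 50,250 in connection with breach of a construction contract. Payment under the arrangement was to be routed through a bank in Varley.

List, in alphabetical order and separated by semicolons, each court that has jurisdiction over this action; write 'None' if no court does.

The Provincial Court of Kelbourne:
  (a) The claim is a contract claim, not a tort claim. Satisfied.
  (b) Every defendant has filed written consent — that alternative is enough. The carve-out does not apply: the operative events occurred in Bryen, not Kelbourne. Met.
  (c) The plaintiff resides in Palwick, which is not Kelbourne, so this disjunct is met. The carve-out does not apply: the defendant resides in Palwick, not Kelbourne. Condition met.
  (d) The amount in controversy is $50,250, which meets the USD 15,000 floor. Condition met.
  → Every requirement is satisfied — jurisdiction.
The Palwick High Bench:
  (a) The operative events occurred in Bryen, not Palwick. The proviso rescues it, though: every defendant has filed written consent. Satisfied.
  (b) Beck Holtz resides in Palwick. Condition met.
  (c) The plaintiff resides in Palwick, so one alternative holds. Condition met.
  (d) Every defendant has filed written consent, so this disjunct is met. Condition met.
  (e) The claim is a contract claim, not a tort claim. Condition met.
  → All conditions met; jurisdiction exists.

the Palwick High Bench; the Provincial Court of Kelbourne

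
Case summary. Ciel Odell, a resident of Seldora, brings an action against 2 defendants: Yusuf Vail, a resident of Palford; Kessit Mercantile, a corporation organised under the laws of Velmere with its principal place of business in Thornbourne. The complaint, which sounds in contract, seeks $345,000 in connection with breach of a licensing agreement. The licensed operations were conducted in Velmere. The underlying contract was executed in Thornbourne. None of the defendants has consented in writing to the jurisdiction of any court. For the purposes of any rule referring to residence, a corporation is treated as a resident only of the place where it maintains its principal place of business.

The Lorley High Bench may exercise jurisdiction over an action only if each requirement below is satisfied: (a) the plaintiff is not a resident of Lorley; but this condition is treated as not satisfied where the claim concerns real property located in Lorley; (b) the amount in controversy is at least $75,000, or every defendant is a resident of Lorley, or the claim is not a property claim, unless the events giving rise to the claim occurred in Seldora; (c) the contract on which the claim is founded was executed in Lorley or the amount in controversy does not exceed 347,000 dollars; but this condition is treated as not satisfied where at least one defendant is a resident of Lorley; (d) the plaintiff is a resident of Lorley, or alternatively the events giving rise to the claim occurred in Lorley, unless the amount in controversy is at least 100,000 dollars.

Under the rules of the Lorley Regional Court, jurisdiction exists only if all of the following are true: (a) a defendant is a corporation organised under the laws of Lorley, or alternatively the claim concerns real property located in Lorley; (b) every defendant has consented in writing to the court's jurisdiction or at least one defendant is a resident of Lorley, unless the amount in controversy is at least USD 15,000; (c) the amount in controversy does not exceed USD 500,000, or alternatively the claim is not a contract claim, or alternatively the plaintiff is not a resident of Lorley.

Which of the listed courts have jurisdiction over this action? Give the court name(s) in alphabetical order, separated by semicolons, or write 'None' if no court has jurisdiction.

The Lorley High Bench:
  (a) The plaintiff resides in Seldora, which is not Lorley. The carve-out does not apply: the claim does not concern real property. Satisfied.
  (b) The amount in controversy is 345,000 dollars, which meets the $75,000 floor — that alternative is enough. Condition met.
  (c) The amount in controversy is USD 345,000, within the USD 347,000 ceiling, which satisfies one of the alternatives. The carve-out does not apply: no defendant resides in Lorley (they reside in Palford, Thornbourne). Met.
  (d) The plaintiff resides in Seldora, not Lorley; the operative events occurred in Velmere, not Lorley — no alternative holds. The proviso rescues it, though: the amount in controversy is USD 345,000, which meets the USD 100,000 floor. Condition met.
  → The court has jurisdiction.
The Lorley Regional Court:
  (a) The corporate defendant(s) are organised in Velmere, not Lorley; the claim does not concern real property — every alternative fails. Not satisfied.
  (b) No such written consent has been filed; no defendant resides in Lorley (they reside in Palford, Thornbourne) — no alternative holds. However, the amount in controversy is 345,000 dollars, which meets the USD 15,000 floor, so the 'unless' proviso supplies this condition. Condition met.
  (c) The amount in controversy is 345,000 dollars, within the 500,000 dollars ceiling, so one alternative holds. Satisfied.
  → No jurisdiction.

the Lorley High Bench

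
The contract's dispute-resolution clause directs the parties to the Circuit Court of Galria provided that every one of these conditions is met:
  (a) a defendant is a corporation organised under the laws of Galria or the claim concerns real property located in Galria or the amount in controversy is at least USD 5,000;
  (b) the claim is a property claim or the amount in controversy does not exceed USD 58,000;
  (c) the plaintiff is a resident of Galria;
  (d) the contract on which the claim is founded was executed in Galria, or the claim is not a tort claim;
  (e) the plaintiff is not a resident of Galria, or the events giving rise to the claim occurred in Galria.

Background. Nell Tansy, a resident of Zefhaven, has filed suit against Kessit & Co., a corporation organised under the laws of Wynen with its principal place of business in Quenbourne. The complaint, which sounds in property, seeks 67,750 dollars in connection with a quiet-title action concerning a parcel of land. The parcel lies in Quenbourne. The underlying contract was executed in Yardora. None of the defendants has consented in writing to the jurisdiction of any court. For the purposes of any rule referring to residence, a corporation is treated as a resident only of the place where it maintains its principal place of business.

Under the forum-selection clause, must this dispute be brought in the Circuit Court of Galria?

No

The Circuit Court of Galria:
  (a) The amount in controversy is USD 67,750, which meets the 5,000 dollars floor, which satisfies one of the alternatives. Condition met.
  (b) The claim is a property claim, so one alternative holds. Condition met.
  (c) The plaintiff resides in Zefhaven, not Galria. Condition not met.
  (d) The claim is a property claim, not a tort claim — that alternative is enough. Satisfied.
  (e) The plaintiff resides in Zefhaven, which is not Galria, so one alternative holds. Satisfied.
  → The clause does not apply.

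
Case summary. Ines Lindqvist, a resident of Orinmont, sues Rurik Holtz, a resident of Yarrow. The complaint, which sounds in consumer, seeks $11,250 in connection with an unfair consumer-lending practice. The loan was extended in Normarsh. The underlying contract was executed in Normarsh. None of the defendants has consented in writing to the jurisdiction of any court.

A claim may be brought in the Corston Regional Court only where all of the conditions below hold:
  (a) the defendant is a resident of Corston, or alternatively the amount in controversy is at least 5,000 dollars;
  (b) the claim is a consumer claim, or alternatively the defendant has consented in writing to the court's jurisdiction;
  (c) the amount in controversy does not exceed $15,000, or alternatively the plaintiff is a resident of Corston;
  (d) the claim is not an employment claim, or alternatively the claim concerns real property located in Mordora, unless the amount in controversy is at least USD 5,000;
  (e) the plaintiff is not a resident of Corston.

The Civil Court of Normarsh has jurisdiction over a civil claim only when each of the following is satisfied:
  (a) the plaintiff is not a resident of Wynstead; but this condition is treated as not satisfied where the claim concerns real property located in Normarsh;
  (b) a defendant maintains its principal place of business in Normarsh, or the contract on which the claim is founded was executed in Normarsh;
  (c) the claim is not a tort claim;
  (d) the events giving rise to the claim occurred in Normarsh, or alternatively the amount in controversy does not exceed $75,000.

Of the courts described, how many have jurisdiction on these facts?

2

The Corston Regional Court:
  (a) The amount in controversy is 11,250 dollars, which meets the $5,000 floor, so this disjunct is met. Met.
  (b) The claim is a consumer claim — that alternative is enough. Satisfied.
  (c) The amount in controversy is 11,250 dollars, within the $15,000 ceiling, so this disjunct is met. Condition met.
  (d) The claim is a consumer claim, not an employment claim — that alternative is enough. Condition met.
  (e) The plaintiff resides in Orinmont, which is not Corston. Satisfied.
  → Every requirement is satisfied — jurisdiction.
The Civil Court of Normarsh:
  (a) The plaintiff resides in Orinmont, which is not Wynstead. The exception is not triggered, since the claim does not concern real property. Condition met.
  (b) The contract was executed in Normarsh, so one alternative holds. Met.
  (c) The claim is a consumer claim, not a tort claim. Condition met.
  (d) The operative events occurred in Normarsh — that alternative is enough. Condition met.
  → All conditions met; jurisdiction exists.
Courts with jurisdiction: the Corston Regional Court, the Civil Court of Normarsh — 2 in total.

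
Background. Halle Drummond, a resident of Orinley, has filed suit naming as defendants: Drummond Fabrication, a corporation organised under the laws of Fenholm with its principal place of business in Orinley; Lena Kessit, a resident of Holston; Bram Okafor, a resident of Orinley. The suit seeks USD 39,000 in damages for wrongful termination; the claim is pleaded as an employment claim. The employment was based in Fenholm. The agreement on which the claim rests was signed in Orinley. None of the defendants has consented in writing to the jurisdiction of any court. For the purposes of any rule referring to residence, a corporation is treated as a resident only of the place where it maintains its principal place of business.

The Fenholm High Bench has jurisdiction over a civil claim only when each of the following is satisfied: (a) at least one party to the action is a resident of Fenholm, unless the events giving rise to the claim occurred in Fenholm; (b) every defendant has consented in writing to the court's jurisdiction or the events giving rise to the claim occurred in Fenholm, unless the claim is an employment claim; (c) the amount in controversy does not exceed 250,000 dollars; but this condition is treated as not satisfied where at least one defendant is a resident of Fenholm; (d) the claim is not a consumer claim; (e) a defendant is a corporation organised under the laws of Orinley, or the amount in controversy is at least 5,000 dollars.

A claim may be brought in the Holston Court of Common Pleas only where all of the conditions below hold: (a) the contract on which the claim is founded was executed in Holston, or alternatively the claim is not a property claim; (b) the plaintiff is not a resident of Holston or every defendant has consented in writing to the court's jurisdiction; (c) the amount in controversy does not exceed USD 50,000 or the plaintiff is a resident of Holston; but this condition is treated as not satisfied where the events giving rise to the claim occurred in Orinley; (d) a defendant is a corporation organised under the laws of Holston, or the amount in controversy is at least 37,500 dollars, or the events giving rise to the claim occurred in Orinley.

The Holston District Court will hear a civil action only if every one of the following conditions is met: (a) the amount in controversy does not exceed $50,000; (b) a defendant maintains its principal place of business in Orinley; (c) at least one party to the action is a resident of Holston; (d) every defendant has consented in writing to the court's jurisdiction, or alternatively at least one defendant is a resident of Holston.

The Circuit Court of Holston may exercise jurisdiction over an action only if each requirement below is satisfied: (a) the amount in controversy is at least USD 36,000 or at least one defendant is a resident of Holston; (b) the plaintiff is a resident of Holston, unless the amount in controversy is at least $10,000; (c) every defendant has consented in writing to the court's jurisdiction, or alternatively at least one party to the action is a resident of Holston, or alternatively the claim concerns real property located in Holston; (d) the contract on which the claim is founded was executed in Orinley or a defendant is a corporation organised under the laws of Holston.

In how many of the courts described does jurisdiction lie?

4

The Fenholm High Bench:
  (a) No party resides in Fenholm. But the operative events occurred in Fenholm, and the 'unless' clause therefore excuses the requirement. Condition met.
  (b) The operative events occurred in Fenholm, which satisfies one of the alternatives. Condition met.
  (c) The amount in controversy is 39,000 dollars, within the 250,000 dollars ceiling. The exception is not triggered, since no defendant resides in Fenholm (they reside in Orinley, Holston, Orinley). Satisfied.
  (d) The claim is an employment claim, not a consumer claim. Met.
  (e) The amount in controversy is 39,000 dollars, which meets the USD 5,000 floor, so one alternative holds. Met.
  → Jurisdiction lies.
The Holston Court of Common Pleas:
  (a) The claim is an employment claim, not a property claim, so one alternative holds. Satisfied.
  (b) The plaintiff resides in Orinley, which is not Holston, so one alternative holds. Condition met.
  (c) The amount in controversy is 39,000 dollars, within the 50,000 dollars ceiling — that alternative is enough. The carve-out does not apply: the operative events occurred in Fenholm, not Orinley. Met.
  (d) The amount in controversy is 39,000 dollars, which meets the 37,500 dollars floor — that alternative is enough. Condition met.
  → Jurisdiction lies.
The Holston District Court:
  (a) The amount in controversy is USD 39,000, within the $50,000 ceiling. Condition met.
  (b) Drummond Fabrication has its principal place of business in Orinley. Met.
  (c) Lena Kessit resides in Holston. Met.
  (d) Lena Kessit resides in Holston, so this disjunct is met. Condition met.
  → Every requirement is satisfied — jurisdiction.
The Circuit Court of Holston:
  (a) The amount in controversy is USD 39,000, which meets the 36,000 dollars floor — that alternative is enough. Met.
  (b) The plaintiff resides in Orinley, not Holston. The proviso rescues it, though: the amount in controversy is USD 39,000, which meets the $10,000 floor. Satisfied.
  (c) Lena Kessit resides in Holston, which satisfies one of the alternatives. Satisfied.
  (d) The contract was executed in Orinley, so one alternative holds. Met.
  → Every requirement is satisfied — jurisdiction.
Courts with jurisdiction: the Fenholm High Bench, the Holston Court of Common Pleas, the Holston District Court, the Circuit Court of Holston — 4 in total.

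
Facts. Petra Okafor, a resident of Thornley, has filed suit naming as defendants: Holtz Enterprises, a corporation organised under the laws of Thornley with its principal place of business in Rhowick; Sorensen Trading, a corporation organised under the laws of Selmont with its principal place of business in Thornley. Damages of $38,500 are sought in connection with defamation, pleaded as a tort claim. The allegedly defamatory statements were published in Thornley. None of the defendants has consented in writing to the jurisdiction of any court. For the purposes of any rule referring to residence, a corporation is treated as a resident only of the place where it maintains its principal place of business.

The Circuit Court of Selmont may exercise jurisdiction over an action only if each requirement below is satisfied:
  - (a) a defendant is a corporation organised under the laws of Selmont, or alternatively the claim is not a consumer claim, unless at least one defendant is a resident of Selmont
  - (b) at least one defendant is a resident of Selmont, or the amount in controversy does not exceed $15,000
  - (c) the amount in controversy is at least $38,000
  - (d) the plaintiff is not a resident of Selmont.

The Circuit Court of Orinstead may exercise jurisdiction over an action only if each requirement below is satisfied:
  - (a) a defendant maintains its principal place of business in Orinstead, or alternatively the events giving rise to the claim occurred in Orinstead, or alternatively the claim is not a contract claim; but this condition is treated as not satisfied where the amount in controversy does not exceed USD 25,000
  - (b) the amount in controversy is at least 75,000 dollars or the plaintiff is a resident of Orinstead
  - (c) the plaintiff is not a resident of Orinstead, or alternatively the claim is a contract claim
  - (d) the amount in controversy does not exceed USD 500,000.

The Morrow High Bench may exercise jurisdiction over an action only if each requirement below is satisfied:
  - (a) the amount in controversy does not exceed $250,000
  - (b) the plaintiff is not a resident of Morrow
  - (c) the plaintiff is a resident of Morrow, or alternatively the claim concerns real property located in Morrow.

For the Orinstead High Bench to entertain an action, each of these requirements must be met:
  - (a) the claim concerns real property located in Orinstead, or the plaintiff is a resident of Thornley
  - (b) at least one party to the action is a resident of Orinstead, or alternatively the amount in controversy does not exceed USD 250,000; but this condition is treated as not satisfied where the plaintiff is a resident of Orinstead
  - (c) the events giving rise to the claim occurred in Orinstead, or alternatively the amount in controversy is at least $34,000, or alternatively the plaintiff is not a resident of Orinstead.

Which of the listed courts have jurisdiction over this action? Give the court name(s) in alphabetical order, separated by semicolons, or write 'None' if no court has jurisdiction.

The Circuit Court of Selmont:
  (a) Sorensen Trading is organised under the laws of Selmont, so one alternative holds. Met.
  (b) No defendant resides in Selmont (they reside in Rhowick, Thornley); the amount in controversy is 38,500 dollars, above the USD 15,000 ceiling — none of the alternatives is met. Not satisfied.
  (c) The amount in controversy is 38,500 dollars, which meets the $38,000 floor. Condition met.
  (d) The plaintiff resides in Thornley, which is not Selmont. Satisfied.
  → No jurisdiction.
The Circuit Court of Orinstead:
  (a) The claim is a tort claim, not a contract claim, which satisfies one of the alternatives. The exception is not triggered, since the amount in controversy is 38,500 dollars, above the 25,000 dollars ceiling. Condition met.
  (b) The amount in controversy is $38,500, below the 75,000 dollars floor; the plaintiff resides in Thornley, not Orinstead — none of the alternatives is met. Condition not met.
  (c) The plaintiff resides in Thornley, which is not Orinstead — that alternative is enough. Condition met.
  (d) The amount in controversy is USD 38,500, within the $500,000 ceiling. Met.
  → The court lacks jurisdiction.
The Morrow High Bench:
  (a) The amount in controversy is USD 38,500, within the USD 250,000 ceiling. Condition met.
  (b) The plaintiff resides in Thornley, which is not Morrow. Met.
  (c) The plaintiff resides in Thornley, not Morrow; the claim does not concern real property — no alternative holds. Fails.
  → The court lacks jurisdiction.
The Orinstead High Bench:
  (a) The plaintiff resides in Thornley, so this disjunct is met. Condition met.
  (b) The amount in controversy is $38,500, within the 250,000 dollars ceiling, which satisfies one of the alternatives. The carve-out does not apply: the plaintiff resides in Thornley, not Orinstead. Condition met.
  (c) The amount in controversy is $38,500, which meets the $34,000 floor, which satisfies one of the alternatives. Condition met.
  → The court has jurisdiction.

the Orinstead High Bench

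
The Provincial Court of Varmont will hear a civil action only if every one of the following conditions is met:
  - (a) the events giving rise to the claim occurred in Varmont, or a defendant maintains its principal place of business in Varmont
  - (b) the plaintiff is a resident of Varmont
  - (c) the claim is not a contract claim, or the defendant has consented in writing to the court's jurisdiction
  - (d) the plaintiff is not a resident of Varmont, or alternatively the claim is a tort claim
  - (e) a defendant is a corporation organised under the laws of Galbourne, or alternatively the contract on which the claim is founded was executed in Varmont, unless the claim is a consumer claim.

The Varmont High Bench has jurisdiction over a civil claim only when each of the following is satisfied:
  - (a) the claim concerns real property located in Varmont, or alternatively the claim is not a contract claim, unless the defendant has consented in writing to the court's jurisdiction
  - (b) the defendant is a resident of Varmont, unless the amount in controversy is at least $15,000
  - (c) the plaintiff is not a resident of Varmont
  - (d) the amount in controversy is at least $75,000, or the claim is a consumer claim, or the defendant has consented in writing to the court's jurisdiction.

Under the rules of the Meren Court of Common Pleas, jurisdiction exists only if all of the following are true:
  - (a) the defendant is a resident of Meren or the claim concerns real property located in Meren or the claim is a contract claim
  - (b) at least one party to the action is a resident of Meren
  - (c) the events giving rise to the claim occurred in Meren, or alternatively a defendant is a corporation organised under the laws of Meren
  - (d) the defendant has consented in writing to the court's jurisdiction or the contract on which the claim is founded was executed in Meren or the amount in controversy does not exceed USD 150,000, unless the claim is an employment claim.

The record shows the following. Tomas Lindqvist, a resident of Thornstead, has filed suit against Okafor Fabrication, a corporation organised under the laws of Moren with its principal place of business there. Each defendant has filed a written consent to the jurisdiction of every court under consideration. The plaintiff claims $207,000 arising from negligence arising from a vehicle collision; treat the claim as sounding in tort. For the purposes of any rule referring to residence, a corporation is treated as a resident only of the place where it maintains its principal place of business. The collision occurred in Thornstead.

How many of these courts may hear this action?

1

The Provincial Court of Varmont:
  (a) The operative events occurred in Thornstead, not Varmont; the corporate defendant(s) have their principal place of business in Moren, not Varmont — none of the alternatives is met. Condition not met.
  (b) The plaintiff resides in Thornstead, not Varmont. Not satisfied.
  (c) The claim is a tort claim, not a contract claim — that alternative is enough. Satisfied.
  (d) The plaintiff resides in Thornstead, which is not Varmont, so this disjunct is met. Met.
  (e) The corporate defendant(s) are organised in Moren, not Galbourne; no contract (and hence no place of execution) is alleged — every alternative fails. Nor does the 'unless' clause help: the claim is a tort claim, not a consumer claim. Condition not met.
  → No jurisdiction.
The Varmont High Bench:
  (a) The claim is a tort claim, not a contract claim, so this disjunct is met. Met.
  (b) The defendant resides in Moren, not Varmont. However, the amount in controversy is USD 207,000, which meets the USD 15,000 floor, so the 'unless' proviso supplies this condition. Satisfied.
  (c) The plaintiff resides in Thornstead, which is not Varmont. Met.
  (d) The amount in controversy is $207,000, which meets the USD 75,000 floor, so this disjunct is met. Met.
  → Jurisdiction lies.
The Meren Court of Common Pleas:
  (a) The defendant resides in Moren, not Meren; the claim does not concern real property; the claim is a tort claim, not a contract claim — every alternative fails. Not satisfied.
  (b) No party resides in Meren. Condition not met.
  (c) The operative events occurred in Thornstead, not Meren; the corporate defendant(s) are organised in Moren, not Meren — no alternative holds. Not satisfied.
  (d) Every defendant has filed written consent, so this disjunct is met. Condition met.
  → Not every requirement is met — no jurisdiction.
Courts with jurisdiction: the Varmont High Bench — 1 in total.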